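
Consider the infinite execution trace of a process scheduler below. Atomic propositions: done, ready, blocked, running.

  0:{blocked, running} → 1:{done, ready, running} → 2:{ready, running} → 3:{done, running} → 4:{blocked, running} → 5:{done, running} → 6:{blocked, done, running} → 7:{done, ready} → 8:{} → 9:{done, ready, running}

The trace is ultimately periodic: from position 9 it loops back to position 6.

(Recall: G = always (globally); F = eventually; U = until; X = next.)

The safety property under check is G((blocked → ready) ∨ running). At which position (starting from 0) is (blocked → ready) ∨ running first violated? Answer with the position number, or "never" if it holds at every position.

(blocked → ready) ∨ running holds at every position 0..9, and those are all the positions the trace ever visits, so the invariant G((blocked → ready) ∨ running) is never violated.

never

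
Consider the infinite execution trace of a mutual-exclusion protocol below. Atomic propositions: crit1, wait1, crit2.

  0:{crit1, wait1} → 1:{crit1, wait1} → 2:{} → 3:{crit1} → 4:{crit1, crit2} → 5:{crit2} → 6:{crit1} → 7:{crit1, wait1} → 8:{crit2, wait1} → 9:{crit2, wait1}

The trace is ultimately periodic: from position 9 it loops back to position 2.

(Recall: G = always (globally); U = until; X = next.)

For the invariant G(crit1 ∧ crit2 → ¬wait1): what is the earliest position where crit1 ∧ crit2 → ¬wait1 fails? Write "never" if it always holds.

crit1 ∧ crit2 → ¬wait1 holds at every position 0..9, and those are all the positions the trace ever visits, so the invariant G(crit1 ∧ crit2 → ¬wait1) is never violated.

never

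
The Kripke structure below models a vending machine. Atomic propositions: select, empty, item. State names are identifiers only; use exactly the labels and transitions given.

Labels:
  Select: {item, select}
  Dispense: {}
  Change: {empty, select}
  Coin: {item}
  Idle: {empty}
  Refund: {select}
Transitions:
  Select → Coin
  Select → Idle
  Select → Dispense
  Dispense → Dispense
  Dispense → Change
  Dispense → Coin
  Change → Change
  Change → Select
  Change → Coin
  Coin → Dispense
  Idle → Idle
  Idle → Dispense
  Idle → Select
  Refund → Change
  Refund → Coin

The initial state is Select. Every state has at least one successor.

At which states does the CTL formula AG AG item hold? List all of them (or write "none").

States satisfying AG item: ∅.
States satisfying AG AG item: ∅.

none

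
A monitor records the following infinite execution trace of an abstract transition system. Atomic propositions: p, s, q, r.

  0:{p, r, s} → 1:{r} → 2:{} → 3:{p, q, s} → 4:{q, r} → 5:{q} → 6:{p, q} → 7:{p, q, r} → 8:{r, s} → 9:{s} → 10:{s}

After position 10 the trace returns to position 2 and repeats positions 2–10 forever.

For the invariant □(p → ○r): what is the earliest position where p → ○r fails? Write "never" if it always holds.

never

p → ○r holds at every position 0..10, and those are all the positions the trace ever visits, so the invariant □(p → ○r) is never violated.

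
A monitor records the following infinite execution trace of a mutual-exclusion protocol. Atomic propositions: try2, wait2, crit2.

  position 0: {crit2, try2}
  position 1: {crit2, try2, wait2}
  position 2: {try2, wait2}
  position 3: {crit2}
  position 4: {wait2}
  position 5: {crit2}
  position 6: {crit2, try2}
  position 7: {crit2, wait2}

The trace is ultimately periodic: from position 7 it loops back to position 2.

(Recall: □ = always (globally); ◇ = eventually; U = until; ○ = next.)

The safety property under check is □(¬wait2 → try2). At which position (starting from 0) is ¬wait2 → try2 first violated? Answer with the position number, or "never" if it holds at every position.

3

Check ¬wait2 → try2 at each position in order: 0 ✓, 1 ✓, 2 ✓.
At position 3 the labels are {crit2}, so ¬wait2 → try2 is false there. This is the first violation.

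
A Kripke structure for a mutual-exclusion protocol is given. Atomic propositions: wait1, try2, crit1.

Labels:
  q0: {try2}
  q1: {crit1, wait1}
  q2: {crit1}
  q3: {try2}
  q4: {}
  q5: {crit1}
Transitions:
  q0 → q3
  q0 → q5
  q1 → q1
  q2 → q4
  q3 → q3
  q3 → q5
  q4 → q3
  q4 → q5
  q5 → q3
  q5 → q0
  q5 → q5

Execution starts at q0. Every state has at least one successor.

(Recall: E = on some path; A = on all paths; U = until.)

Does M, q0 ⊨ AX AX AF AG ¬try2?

States satisfying AX AF AG ¬try2: {q1}.
States satisfying AX AX AF AG ¬try2: {q1}.
q0 ∉ Sat(AX AX AF AG ¬try2).

No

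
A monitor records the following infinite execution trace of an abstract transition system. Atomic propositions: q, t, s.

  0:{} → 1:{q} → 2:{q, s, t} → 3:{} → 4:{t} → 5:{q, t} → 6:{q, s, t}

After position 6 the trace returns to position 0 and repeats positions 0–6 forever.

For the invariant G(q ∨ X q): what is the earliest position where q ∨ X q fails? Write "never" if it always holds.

Check q ∨ X q at each position in order: 0 ✓, 1 ✓, 2 ✓.
At position 3 the labels are {} and the next position 4 has {t}, so q ∨ X q is false there. This is the first violation.

3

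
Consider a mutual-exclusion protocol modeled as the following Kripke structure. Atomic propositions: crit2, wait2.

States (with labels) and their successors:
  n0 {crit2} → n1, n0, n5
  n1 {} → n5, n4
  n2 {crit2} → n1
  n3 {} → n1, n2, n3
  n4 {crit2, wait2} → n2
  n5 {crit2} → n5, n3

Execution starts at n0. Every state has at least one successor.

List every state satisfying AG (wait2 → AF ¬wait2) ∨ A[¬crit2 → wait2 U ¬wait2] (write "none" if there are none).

States satisfying wait2 → AF ¬wait2: {n0, n1, n2, n3, n4, n5}.
States satisfying AG (wait2 → AF ¬wait2): {n0, n1, n2, n3, n4, n5}.
States satisfying ¬crit2 → wait2: {n0, n2, n4, n5}.
States satisfying ¬wait2: {n0, n1, n2, n3, n5}.
States satisfying A[¬crit2 → wait2 U ¬wait2]: {n0, n1, n2, n3, n4, n5}.
States satisfying AG (wait2 → AF ¬wait2) ∨ A[¬crit2 → wait2 U ¬wait2]: {n0, n1, n2, n3, n4, n5}.

{n0, n1, n2, n3, n4, n5}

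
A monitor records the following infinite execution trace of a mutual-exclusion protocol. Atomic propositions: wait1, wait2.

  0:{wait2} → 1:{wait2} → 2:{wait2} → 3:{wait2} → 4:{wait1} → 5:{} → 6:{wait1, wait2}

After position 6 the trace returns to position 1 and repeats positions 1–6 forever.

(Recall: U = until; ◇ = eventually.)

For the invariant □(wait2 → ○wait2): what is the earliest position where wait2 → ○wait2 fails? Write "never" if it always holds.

3

Check wait2 → ○wait2 at each position in order: 0 ✓, 1 ✓, 2 ✓.
At position 3 the labels are {wait2} and the next position 4 has {wait1}, so wait2 → ○wait2 is false there. This is the first violation.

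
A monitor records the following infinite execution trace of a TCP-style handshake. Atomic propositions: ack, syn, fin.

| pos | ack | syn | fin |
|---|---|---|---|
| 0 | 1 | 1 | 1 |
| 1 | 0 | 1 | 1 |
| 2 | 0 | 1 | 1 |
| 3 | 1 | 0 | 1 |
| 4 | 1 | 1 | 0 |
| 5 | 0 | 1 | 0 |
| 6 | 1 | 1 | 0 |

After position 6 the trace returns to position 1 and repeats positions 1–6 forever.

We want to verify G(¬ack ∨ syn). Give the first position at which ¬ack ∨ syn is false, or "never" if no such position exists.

3

Check ¬ack ∨ syn at each position in order: 0 ✓, 1 ✓, 2 ✓.
At position 3 the labels are {ack, fin}, so ¬ack ∨ syn is false there. This is the first violation.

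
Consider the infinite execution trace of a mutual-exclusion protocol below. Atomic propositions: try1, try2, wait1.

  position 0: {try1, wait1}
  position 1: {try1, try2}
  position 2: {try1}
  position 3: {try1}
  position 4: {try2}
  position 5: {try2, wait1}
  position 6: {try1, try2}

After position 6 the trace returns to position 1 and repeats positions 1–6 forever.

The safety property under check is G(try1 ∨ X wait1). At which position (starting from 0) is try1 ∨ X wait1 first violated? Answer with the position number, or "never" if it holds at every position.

Check try1 ∨ X wait1 at each position in order: 0 ✓, 1 ✓, 2 ✓, 3 ✓, 4 ✓.
At position 5 the labels are {try2, wait1} and the next position 6 has {try1, try2}, so try1 ∨ X wait1 is false there. This is the first violation.

5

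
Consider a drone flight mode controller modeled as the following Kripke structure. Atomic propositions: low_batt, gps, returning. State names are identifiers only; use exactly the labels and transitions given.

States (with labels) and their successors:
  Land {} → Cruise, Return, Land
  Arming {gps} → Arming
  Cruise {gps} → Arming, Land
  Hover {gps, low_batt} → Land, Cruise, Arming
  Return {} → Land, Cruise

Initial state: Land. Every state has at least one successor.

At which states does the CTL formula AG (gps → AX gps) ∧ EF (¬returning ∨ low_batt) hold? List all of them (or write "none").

States satisfying gps → AX gps: {Land, Arming, Return}.
States satisfying AG (gps → AX gps): {Arming}.
States satisfying ¬returning ∨ low_batt: {Land, Arming, Cruise, Hover, Return}.
States satisfying EF (¬returning ∨ low_batt): {Land, Arming, Cruise, Hover, Return}.
States satisfying AG (gps → AX gps) ∧ EF (¬returning ∨ low_batt): {Arming}.

{Arming}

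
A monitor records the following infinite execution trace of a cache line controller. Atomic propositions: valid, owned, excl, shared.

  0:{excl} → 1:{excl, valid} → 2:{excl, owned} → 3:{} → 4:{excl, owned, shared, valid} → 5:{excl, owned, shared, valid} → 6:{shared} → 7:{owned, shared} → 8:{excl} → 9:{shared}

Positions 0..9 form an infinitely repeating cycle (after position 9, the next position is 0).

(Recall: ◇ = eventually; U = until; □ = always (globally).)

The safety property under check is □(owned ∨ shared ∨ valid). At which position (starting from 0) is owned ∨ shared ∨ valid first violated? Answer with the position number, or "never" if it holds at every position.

At position 0 the labels are {excl}, so owned ∨ shared ∨ valid is false there. This is the first violation.

0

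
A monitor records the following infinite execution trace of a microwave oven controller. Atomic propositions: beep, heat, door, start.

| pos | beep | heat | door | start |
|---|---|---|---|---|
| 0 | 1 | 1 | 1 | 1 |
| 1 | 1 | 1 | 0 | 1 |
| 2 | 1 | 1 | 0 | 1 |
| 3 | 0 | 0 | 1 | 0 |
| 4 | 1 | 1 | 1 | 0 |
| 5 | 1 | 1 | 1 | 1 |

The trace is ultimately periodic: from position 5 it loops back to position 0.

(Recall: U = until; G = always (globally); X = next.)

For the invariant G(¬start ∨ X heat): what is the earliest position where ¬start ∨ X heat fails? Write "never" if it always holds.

Check ¬start ∨ X heat at each position in order: 0 ✓, 1 ✓.
At position 2 the labels are {beep, heat, start} and the next position 3 has {door}, so ¬start ∨ X heat is false there. This is the first violation.

2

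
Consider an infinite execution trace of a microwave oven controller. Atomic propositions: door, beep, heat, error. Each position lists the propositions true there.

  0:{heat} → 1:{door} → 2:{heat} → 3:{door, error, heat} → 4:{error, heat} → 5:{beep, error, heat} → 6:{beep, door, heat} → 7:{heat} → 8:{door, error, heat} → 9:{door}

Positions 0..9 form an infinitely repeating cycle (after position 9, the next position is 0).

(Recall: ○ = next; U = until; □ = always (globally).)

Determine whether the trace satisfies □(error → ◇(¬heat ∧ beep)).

Does not hold

error → ◇(¬heat ∧ beep) must hold at every position from 0 onward. It fails at position 3, so □(error → ◇(¬heat ∧ beep)) is false.
Positions where error holds: 3, 4, 5, 8.
Check ◇(¬heat ∧ beep) at each: 3→fails, 4→fails, 5→fails, 8→fails.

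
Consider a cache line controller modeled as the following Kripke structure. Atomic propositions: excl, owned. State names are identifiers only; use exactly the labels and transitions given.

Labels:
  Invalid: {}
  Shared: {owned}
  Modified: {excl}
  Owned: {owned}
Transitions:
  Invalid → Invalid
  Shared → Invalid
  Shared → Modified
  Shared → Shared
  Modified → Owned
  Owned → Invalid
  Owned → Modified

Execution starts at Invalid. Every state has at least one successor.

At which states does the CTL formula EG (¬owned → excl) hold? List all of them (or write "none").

States satisfying ¬owned → excl: {Shared, Modified, Owned}.
States satisfying EG (¬owned → excl): {Shared, Modified, Owned}.

{Shared, Modified, Owned}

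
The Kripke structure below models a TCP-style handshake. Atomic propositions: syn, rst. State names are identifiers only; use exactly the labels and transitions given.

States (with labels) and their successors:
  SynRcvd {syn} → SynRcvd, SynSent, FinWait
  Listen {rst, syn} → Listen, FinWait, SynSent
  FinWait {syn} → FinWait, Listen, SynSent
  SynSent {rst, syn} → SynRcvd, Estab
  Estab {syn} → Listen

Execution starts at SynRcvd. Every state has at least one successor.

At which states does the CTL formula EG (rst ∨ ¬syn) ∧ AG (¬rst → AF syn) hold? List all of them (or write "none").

States satisfying rst ∨ ¬syn: {Listen, SynSent}.
States satisfying EG (rst ∨ ¬syn): {Listen}.
States satisfying ¬rst → AF syn: {SynRcvd, Listen, FinWait, SynSent, Estab}.
States satisfying AG (¬rst → AF syn): {SynRcvd, Listen, FinWait, SynSent, Estab}.
States satisfying EG (rst ∨ ¬syn) ∧ AG (¬rst → AF syn): {Listen}.

{Listen}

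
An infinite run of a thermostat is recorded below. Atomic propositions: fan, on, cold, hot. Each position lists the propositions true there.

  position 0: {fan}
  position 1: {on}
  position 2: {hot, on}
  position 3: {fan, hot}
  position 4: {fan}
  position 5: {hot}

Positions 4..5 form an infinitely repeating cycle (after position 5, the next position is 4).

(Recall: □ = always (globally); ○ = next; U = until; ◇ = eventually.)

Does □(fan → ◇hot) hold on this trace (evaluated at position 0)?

Yes

fan → ◇hot holds at every position 0..5, and those are all positions ever visited, so □(fan → ◇hot) holds.
Positions where fan holds: 0, 3, 4.
Check ◇hot at each: 0→ok, 3→ok, 4→ok.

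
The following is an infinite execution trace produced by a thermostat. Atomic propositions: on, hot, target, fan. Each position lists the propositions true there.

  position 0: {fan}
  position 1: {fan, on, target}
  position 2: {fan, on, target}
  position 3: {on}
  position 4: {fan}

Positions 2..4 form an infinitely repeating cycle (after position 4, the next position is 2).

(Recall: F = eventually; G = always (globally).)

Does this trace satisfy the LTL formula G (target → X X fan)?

Violated

target → X X fan must hold at every position from 0 onward. It fails at position 1, so G (target → X X fan) is false.
Positions where target holds: 1, 2.
Check X X fan at each: 1→fails, 2→ok.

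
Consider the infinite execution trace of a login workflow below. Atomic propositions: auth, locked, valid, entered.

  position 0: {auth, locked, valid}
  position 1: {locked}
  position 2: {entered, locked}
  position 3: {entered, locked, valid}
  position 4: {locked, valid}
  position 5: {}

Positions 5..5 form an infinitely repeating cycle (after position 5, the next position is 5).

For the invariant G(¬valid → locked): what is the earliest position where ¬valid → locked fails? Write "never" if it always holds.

Check ¬valid → locked at each position in order: 0 ✓, 1 ✓, 2 ✓, 3 ✓, 4 ✓.
At position 5 the labels are {}, so ¬valid → locked is false there. This is the first violation.

5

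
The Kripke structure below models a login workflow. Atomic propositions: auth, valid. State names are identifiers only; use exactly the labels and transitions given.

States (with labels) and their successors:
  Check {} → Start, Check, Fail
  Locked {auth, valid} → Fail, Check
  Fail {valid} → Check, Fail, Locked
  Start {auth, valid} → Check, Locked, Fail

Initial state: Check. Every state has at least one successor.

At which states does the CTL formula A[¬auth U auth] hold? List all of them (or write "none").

{Locked, Start}

States satisfying ¬auth: {Check, Fail}.
States satisfying auth: {Locked, Start}.
States satisfying A[¬auth U auth]: {Locked, Start}.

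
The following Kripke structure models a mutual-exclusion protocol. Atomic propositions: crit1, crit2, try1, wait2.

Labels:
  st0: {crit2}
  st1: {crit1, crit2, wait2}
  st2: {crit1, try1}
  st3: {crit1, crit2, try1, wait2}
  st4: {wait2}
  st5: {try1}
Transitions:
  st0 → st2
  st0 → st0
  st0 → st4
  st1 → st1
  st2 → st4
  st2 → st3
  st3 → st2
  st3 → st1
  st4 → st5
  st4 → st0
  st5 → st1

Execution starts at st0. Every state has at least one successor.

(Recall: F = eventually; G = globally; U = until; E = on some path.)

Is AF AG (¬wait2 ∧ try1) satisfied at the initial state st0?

States satisfying AG (¬wait2 ∧ try1): ∅.
States satisfying AF AG (¬wait2 ∧ try1): ∅.
There is a path from st0 along which AG (¬wait2 ∧ try1) never holds.
st0 ∉ Sat(AF AG (¬wait2 ∧ try1)).

No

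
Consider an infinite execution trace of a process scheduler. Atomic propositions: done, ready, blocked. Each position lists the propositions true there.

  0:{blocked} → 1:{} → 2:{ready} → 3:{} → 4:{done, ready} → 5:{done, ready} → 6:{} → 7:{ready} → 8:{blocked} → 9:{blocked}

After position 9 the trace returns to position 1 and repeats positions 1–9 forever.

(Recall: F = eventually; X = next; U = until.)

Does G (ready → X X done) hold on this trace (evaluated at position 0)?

ready → X X done must hold at every position from 0 onward. It fails at position 4, so G (ready → X X done) is false.
Positions where ready holds: 2, 4, 5, 7.
Check X X done at each: 2→ok, 4→fails, 5→fails, 7→fails.

Does not hold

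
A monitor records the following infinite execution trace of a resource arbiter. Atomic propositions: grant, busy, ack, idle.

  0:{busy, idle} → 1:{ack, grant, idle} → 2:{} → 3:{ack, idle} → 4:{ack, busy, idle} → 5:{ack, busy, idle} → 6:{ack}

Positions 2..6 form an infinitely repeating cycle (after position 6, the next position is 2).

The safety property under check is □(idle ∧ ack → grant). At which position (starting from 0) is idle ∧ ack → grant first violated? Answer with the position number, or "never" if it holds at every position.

Check idle ∧ ack → grant at each position in order: 0 ✓, 1 ✓, 2 ✓.
At position 3 the labels are {ack, idle}, so idle ∧ ack → grant is false there. This is the first violation.

3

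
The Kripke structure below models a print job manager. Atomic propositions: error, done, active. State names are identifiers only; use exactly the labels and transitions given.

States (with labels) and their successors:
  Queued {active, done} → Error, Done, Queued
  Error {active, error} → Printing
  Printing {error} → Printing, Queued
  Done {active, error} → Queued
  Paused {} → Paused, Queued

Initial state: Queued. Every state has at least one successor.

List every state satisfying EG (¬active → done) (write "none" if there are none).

{Queued, Done}

States satisfying ¬active → done: {Queued, Error, Done}.
States satisfying EG (¬active → done): {Queued, Done}.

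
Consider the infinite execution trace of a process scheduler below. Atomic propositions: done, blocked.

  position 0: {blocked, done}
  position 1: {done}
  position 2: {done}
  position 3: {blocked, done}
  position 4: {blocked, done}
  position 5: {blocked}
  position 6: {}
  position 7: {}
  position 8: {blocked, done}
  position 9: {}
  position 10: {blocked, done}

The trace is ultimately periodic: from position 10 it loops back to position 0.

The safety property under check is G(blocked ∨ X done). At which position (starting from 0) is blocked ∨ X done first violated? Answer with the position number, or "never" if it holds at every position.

Check blocked ∨ X done at each position in order: 0 ✓, 1 ✓, 2 ✓, 3 ✓, 4 ✓, 5 ✓.
At position 6 the labels are {} and the next position 7 has {}, so blocked ∨ X done is false there. This is the first violation.

6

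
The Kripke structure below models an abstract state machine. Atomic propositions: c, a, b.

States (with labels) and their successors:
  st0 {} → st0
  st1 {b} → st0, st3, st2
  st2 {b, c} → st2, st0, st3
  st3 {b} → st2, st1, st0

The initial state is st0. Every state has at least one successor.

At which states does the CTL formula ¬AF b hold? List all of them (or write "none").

{st0}

States satisfying b: {st1, st2, st3}.
States satisfying AF b: {st1, st2, st3}.
States satisfying ¬AF b: {st0}.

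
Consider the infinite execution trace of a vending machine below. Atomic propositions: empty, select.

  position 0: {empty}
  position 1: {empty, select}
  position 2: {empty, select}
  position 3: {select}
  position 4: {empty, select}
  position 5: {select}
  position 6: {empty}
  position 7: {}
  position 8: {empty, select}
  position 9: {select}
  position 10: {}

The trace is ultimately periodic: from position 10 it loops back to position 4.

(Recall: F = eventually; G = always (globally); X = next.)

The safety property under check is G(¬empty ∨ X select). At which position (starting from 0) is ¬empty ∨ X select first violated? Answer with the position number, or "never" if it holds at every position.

Check ¬empty ∨ X select at each position in order: 0 ✓, 1 ✓, 2 ✓, 3 ✓, 4 ✓, 5 ✓.
At position 6 the labels are {empty} and the next position 7 has {}, so ¬empty ∨ X select is false there. This is the first violation.

6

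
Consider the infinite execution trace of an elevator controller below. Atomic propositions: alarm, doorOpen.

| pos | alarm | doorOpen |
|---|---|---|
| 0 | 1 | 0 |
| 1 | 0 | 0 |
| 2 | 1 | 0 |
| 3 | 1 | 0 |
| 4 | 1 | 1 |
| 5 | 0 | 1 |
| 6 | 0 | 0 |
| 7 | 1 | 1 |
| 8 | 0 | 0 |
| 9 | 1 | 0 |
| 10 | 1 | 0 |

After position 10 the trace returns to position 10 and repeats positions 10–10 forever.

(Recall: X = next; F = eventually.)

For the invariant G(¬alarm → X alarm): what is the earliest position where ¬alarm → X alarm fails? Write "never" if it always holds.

5

Check ¬alarm → X alarm at each position in order: 0 ✓, 1 ✓, 2 ✓, 3 ✓, 4 ✓.
At position 5 the labels are {doorOpen} and the next position 6 has {}, so ¬alarm → X alarm is false there. This is the first violation.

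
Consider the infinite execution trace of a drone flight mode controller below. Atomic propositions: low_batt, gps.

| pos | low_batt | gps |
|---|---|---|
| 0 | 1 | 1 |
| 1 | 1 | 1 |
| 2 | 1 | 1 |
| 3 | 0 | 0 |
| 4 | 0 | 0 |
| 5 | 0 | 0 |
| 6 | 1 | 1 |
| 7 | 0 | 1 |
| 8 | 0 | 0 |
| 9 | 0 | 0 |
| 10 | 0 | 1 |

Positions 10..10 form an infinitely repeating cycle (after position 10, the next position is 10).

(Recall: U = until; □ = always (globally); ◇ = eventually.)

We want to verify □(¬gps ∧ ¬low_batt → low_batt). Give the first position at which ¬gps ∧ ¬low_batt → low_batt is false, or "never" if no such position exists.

3

Check ¬gps ∧ ¬low_batt → low_batt at each position in order: 0 ✓, 1 ✓, 2 ✓.
At position 3 the labels are {}, so ¬gps ∧ ¬low_batt → low_batt is false there. This is the first violation.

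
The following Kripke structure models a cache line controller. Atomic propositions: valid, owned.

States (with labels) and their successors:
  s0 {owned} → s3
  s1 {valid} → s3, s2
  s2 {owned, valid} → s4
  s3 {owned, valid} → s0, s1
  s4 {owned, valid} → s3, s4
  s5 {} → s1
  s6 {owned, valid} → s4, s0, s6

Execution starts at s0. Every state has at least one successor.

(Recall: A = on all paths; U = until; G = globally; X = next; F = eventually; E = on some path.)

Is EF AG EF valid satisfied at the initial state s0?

Satisfied

States satisfying AG EF valid: {s0, s1, s2, s3, s4, s5, s6}.
States satisfying EF AG EF valid: {s0, s1, s2, s3, s4, s5, s6}.
Some path from s0 reaches a state where AG EF valid holds.
s0 ∈ Sat(EF AG EF valid).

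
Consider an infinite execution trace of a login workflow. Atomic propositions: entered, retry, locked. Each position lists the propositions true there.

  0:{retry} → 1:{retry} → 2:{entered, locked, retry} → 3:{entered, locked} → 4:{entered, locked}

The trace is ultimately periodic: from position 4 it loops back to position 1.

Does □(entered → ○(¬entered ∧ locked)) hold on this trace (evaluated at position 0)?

entered → ○(¬entered ∧ locked) must hold at every position from 0 onward. It fails at position 2, so □(entered → ○(¬entered ∧ locked)) is false.
Positions where entered holds: 2, 3, 4.
Check ○(¬entered ∧ locked) at each: 2→fails, 3→fails, 4→fails.

No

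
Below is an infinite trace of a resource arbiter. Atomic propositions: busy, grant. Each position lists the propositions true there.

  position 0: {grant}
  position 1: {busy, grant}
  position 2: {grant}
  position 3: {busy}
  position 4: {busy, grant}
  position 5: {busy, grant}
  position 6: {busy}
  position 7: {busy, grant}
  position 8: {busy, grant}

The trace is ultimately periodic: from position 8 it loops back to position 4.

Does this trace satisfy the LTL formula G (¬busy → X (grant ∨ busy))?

¬busy → X (grant ∨ busy) holds at every position 0..8, and those are all positions ever visited, so G (¬busy → X (grant ∨ busy)) holds.
Positions where ¬busy holds: 0, 2.
Check X (grant ∨ busy) at each: 0→ok, 2→ok.

Yes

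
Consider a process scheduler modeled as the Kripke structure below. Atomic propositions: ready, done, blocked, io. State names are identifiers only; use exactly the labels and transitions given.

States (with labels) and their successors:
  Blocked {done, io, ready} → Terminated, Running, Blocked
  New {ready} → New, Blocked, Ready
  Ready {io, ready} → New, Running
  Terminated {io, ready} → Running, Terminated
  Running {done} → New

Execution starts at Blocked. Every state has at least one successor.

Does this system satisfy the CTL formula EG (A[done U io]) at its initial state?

Yes

States satisfying A[done U io]: {Blocked, Ready, Terminated}.
States satisfying EG (A[done U io]): {Blocked, Terminated}.
Blocked ∈ Sat(EG (A[done U io])).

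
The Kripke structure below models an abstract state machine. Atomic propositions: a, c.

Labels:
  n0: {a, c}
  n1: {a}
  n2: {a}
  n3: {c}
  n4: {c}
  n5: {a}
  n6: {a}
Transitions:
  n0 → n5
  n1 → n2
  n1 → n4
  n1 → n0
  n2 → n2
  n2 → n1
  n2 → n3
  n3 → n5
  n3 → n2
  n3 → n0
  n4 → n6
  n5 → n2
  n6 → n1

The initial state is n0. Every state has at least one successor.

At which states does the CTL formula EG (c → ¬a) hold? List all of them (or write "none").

States satisfying c → ¬a: {n1, n2, n3, n4, n5, n6}.
States satisfying EG (c → ¬a): {n1, n2, n3, n4, n5, n6}.

{n1, n2, n3, n4, n5, n6}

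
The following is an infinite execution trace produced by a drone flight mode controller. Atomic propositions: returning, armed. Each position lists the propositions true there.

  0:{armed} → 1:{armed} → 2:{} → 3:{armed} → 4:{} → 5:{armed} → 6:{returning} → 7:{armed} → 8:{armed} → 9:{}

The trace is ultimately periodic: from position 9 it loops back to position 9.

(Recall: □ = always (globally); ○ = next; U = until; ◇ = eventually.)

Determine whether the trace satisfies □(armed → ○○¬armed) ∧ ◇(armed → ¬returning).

Does not hold

armed → ○○¬armed must hold at every position from 0 onward. It fails at position 1, so □(armed → ○○¬armed) is false.
Positions where armed holds: 0, 1, 3, 5, 7, 8.
Check ○○¬armed at each: 0→ok, 1→fails, 3→fails, 5→fails, 7→ok, 8→ok.
armed → ¬returning holds at position 0, which is reachable from 0, so ◇(armed → ¬returning) holds.
At position 0: □(armed → ○○¬armed) is false; ◇(armed → ¬returning) is true; so □(armed → ○○¬armed) ∧ ◇(armed → ¬returning) is false.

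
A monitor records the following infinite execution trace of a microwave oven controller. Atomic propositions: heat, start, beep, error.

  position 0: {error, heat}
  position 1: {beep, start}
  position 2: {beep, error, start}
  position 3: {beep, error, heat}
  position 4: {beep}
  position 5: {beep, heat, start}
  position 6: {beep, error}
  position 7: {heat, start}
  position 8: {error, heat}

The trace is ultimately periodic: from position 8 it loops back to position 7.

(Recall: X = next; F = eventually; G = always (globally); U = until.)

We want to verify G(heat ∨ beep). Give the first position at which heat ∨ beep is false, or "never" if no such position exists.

never

heat ∨ beep holds at every position 0..8, and those are all the positions the trace ever visits, so the invariant G(heat ∨ beep) is never violated.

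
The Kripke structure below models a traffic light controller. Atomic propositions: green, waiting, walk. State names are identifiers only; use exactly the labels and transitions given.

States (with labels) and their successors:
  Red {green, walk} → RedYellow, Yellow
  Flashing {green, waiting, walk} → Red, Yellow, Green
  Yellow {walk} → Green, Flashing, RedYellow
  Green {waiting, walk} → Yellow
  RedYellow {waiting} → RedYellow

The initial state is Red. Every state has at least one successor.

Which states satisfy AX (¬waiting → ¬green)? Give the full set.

States satisfying ¬waiting → ¬green: {Flashing, Yellow, Green, RedYellow}.
States satisfying AX (¬waiting → ¬green): {Red, Yellow, Green, RedYellow}.

{Red, Yellow, Green, RedYellow}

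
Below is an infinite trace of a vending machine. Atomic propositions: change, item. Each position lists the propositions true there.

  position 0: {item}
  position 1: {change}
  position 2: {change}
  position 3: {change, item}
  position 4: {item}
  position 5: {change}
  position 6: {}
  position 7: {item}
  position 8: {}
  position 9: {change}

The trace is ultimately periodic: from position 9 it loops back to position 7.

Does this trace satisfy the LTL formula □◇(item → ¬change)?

Satisfied

◇(item → ¬change) holds at every position 0..9, and those are all positions ever visited, so □◇(item → ¬change) holds.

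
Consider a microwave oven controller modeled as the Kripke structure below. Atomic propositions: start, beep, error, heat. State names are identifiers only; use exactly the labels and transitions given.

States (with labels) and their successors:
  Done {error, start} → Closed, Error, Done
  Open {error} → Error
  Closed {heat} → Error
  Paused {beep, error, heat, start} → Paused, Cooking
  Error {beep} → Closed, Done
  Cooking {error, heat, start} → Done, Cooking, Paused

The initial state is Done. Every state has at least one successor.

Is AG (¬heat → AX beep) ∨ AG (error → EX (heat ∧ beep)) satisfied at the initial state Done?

States satisfying ¬heat → AX beep: {Open, Closed, Paused, Cooking}.
States satisfying AG (¬heat → AX beep): ∅.
States satisfying error → EX (heat ∧ beep): {Closed, Paused, Error, Cooking}.
States satisfying AG (error → EX (heat ∧ beep)): ∅.
States satisfying AG (¬heat → AX beep) ∨ AG (error → EX (heat ∧ beep)): ∅.
Done ∉ Sat(AG (¬heat → AX beep) ∨ AG (error → EX (heat ∧ beep))).

Does not hold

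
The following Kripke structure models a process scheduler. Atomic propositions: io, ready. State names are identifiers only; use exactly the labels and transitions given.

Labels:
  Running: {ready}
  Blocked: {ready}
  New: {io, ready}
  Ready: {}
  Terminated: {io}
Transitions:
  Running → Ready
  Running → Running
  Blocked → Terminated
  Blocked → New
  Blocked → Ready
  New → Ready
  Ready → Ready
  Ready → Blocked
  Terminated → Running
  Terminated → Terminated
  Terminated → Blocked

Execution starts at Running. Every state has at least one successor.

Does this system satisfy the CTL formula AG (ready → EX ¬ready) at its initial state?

Satisfied

States satisfying ready → EX ¬ready: {Running, Blocked, New, Ready, Terminated}.
States satisfying AG (ready → EX ¬ready): {Running, Blocked, New, Ready, Terminated}.
Every state reachable from Running satisfies ready → EX ¬ready.
Running ∈ Sat(AG (ready → EX ¬ready)).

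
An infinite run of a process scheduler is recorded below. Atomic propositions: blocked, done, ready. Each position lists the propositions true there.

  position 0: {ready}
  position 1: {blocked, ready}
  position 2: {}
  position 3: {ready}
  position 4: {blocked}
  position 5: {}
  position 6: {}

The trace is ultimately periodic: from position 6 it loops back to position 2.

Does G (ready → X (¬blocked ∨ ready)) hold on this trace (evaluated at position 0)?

Does not hold

ready → X (¬blocked ∨ ready) must hold at every position from 0 onward. It fails at position 3, so G (ready → X (¬blocked ∨ ready)) is false.
Positions where ready holds: 0, 1, 3.
Check X (¬blocked ∨ ready) at each: 0→ok, 1→ok, 3→fails.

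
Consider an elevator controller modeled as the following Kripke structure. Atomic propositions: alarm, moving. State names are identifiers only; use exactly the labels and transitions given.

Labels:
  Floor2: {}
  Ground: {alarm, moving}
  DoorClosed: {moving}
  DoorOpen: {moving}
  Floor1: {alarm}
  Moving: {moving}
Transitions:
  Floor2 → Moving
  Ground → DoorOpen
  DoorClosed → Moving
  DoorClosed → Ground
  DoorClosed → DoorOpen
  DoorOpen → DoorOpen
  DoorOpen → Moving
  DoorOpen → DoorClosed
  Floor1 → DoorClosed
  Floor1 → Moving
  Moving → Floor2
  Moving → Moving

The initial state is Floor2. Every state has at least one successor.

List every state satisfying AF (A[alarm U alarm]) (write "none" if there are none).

{Ground, Floor1}

States satisfying A[alarm U alarm]: {Ground, Floor1}.
States satisfying AF (A[alarm U alarm]): {Ground, Floor1}.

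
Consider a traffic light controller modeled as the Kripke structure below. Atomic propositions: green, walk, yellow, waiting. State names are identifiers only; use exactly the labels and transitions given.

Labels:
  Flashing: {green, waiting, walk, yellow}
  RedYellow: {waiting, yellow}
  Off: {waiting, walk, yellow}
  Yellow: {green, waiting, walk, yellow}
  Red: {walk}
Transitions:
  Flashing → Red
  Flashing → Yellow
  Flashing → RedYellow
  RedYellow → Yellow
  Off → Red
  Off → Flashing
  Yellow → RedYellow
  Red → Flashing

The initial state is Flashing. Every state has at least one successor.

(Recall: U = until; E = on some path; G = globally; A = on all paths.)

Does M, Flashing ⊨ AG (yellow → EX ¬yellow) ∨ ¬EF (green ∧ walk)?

No

States satisfying yellow → EX ¬yellow: {Flashing, Off, Red}.
States satisfying AG (yellow → EX ¬yellow): ∅.
States satisfying green ∧ walk: {Flashing, Yellow}.
States satisfying EF (green ∧ walk): {Flashing, RedYellow, Off, Yellow, Red}.
States satisfying ¬EF (green ∧ walk): ∅.
States satisfying AG (yellow → EX ¬yellow) ∨ ¬EF (green ∧ walk): ∅.
Flashing ∉ Sat(AG (yellow → EX ¬yellow) ∨ ¬EF (green ∧ walk)).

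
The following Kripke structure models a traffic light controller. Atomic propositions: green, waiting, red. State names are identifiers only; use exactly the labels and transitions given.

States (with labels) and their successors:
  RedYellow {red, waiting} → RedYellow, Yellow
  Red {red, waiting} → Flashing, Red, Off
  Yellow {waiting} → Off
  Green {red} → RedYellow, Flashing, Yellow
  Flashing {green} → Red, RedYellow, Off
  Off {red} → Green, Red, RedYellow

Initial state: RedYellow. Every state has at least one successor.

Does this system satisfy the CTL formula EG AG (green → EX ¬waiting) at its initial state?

States satisfying AG (green → EX ¬waiting): {RedYellow, Red, Yellow, Green, Flashing, Off}.
States satisfying EG AG (green → EX ¬waiting): {RedYellow, Red, Yellow, Green, Flashing, Off}.
RedYellow ∈ Sat(EG AG (green → EX ¬waiting)).

Holds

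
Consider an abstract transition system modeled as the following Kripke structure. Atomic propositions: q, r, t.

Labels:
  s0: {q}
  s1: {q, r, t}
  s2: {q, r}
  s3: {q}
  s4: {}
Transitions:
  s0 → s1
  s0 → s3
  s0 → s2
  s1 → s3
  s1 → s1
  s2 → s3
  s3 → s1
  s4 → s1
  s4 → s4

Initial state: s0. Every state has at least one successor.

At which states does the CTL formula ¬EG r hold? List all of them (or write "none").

{s0, s2, s3, s4}

States satisfying r: {s1, s2}.
States satisfying EG r: {s1}.
States satisfying ¬EG r: {s0, s2, s3, s4}.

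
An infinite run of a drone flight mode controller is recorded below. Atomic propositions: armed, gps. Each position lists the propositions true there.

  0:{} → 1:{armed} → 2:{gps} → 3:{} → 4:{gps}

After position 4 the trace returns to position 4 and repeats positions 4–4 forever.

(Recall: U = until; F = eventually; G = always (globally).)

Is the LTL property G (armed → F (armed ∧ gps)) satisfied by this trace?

Does not hold

armed → F (armed ∧ gps) must hold at every position from 0 onward. It fails at position 1, so G (armed → F (armed ∧ gps)) is false.
Positions where armed holds: 1.
Check F (armed ∧ gps) at each: 1→fails.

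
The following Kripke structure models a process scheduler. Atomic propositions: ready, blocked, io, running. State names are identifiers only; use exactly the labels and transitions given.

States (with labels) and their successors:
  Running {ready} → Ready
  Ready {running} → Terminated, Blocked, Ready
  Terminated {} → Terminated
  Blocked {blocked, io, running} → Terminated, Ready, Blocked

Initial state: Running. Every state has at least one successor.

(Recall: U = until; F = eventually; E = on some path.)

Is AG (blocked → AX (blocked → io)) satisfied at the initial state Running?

Holds

States satisfying blocked → AX (blocked → io): {Running, Ready, Terminated, Blocked}.
States satisfying AG (blocked → AX (blocked → io)): {Running, Ready, Terminated, Blocked}.
Every state reachable from Running satisfies blocked → AX (blocked → io).
Running ∈ Sat(AG (blocked → AX (blocked → io))).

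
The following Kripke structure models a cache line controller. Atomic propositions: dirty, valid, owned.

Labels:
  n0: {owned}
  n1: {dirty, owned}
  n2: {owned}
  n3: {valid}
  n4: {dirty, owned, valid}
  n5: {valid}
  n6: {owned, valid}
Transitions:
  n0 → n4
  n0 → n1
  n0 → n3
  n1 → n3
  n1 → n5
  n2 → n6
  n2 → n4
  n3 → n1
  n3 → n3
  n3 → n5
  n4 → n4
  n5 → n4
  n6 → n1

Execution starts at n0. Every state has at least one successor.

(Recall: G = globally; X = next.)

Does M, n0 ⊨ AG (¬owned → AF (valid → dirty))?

Does not hold

States satisfying ¬owned → AF (valid → dirty): {n0, n1, n2, n4, n5, n6}.
States satisfying AG (¬owned → AF (valid → dirty)): {n4, n5}.
n3 is reachable from n0 and violates ¬owned → AF (valid → dirty), so AG fails at n0.
n0 ∉ Sat(AG (¬owned → AF (valid → dirty))).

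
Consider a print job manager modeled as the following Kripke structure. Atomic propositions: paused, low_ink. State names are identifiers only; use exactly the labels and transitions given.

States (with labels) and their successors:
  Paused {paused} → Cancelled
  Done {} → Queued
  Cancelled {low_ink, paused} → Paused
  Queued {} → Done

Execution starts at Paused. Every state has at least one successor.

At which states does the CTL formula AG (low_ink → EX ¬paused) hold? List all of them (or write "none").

States satisfying low_ink → EX ¬paused: {Paused, Done, Queued}.
States satisfying AG (low_ink → EX ¬paused): {Done, Queued}.

{Done, Queued}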